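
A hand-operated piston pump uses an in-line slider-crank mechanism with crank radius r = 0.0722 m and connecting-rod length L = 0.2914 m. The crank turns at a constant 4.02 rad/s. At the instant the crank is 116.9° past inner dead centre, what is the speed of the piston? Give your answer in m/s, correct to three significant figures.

0.229

ω = 4.02 rad/s
For an in-line slider-crank, x = r cosθ + √(L² − r² sin²θ), so v = −rω sinθ·[1 + r cosθ/√(L² − r² sin²θ)].
With r = 0.0722 m, L = 0.2914 m, θ = 116.9°: √(L² − r² sin²θ) = 0.2842 m.
v = −0.0722·4.02·0.89180·[1 + 0.0722·-0.45243/0.2842] = -0.22909 m/s.
|v| = 0.22909 m/s.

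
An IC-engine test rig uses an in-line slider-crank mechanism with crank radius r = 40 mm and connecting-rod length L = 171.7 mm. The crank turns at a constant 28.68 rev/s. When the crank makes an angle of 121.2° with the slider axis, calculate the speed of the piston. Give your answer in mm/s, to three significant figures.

5410

ω = 2π·28.7 = 180.2 rad/s
For an in-line slider-crank, x = r cosθ + √(L² − r² sin²θ), so v = −rω sinθ·[1 + r cosθ/√(L² − r² sin²θ)].
With r = 0.04 m, L = 0.1717 m, θ = 121.2°: √(L² − r² sin²θ) = 0.16826 m.
v = −0.04·180.2·0.85536·[1 + 0.04·-0.51803/0.16826] = -5.4062 m/s.
|v| = 5.4062 m/s = 5406.2 mm/s.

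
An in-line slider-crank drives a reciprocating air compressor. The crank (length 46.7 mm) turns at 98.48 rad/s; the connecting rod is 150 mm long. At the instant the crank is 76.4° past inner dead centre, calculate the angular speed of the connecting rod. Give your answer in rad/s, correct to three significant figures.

7.56

ω = 98.48 rad/s
The rod makes angle φ with the slider axis where L sinφ = r sinθ; differentiating, L cosφ·φ̇ = r ω cosθ.
L cosφ = √(L² − r² sin²θ) = 0.14297 m.
|ω_rod| = r ω |cosθ| / √(L² − r² sin²θ) = 0.0467·98.48·0.23514/0.14297 = 7.5641 rad/s.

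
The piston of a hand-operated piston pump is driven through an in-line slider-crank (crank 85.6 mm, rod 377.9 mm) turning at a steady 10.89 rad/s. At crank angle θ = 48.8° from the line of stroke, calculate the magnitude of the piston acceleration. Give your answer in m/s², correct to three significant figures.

6.41

ω = 10.89 rad/s
x(θ) = r cosθ + √(L² − r² sin²θ); with ω constant, a = ω²·d²x/dθ².
d²x/dθ² = −r cosθ − r²(cos2θ)/√u − r⁴ sin²2θ/(4u^{3/2}),  u = L² − r² sin²θ = 0.13866 m².
Substituting r = 0.0856 m, L = 0.3779 m, θ = 48.8°: d²x/dθ² = -0.054037 m.
a = ω²·d²x/dθ² = (10.89)²·(-0.054037) = -6.4083 m/s²;  |a| = 6.4083 m/s².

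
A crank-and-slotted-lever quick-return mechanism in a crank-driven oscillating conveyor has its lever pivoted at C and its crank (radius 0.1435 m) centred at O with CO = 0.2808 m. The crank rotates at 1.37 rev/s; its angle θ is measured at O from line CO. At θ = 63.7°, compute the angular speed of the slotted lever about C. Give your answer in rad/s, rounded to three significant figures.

2.45

ω = 8.608 rad/s (from 1.37 rev/s).
Crank pin A relative to C: A = (d + r cosθ, r sinθ); lever angle φ = atan2(r sinθ, d + r cosθ).
Differentiating tanφ: φ̇ = rω(d cosθ + r)/(d² + r² + 2dr cosθ).
d² + r² + 2dr cosθ = |CA|² = 0.135148 m²;  d cosθ + r = +0.26791 m.
|ω_lever| = |0.1435·8.608·+0.26791| / 0.135148 = 2.4487 rad/s.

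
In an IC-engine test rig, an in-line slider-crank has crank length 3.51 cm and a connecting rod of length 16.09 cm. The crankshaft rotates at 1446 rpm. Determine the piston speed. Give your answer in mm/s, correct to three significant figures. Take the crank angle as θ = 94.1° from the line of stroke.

ω = 2π·1446/60 = 151.4 rad/s
For an in-line slider-crank, x = r cosθ + √(L² − r² sin²θ), so v = −rω sinθ·[1 + r cosθ/√(L² − r² sin²θ)].
With r = 0.0351 m, L = 0.1609 m, θ = 94.1°: √(L² − r² sin²θ) = 0.15704 m.
v = −0.0351·151.4·0.99744·[1 + 0.0351·-0.07150/0.15704] = -5.2167 m/s.
|v| = 5.2167 m/s = 5216.7 mm/s.

5220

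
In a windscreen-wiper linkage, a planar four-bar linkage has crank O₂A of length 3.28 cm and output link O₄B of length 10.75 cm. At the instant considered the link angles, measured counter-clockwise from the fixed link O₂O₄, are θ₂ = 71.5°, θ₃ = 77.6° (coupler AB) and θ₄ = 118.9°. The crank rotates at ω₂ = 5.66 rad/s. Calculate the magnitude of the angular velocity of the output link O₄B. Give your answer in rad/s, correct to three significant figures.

0.278

ω₂ = 5.66 rad/s
Differentiating the loop-closure r₂e^{iθ₂}+r₃e^{iθ₃}=r₁+r₄e^{iθ₄} gives r₂ω₂e^{iθ₂}+r₃ω₃e^{iθ₃}=r₄ω₄e^{iθ₄}.
Eliminating the other unknown: ω₄ = r₂ω₂ sin(θ₂−θ₃) / [r₄ sin(θ₄−θ₃)].
Numerator sine = -0.10626; denominator sine = +0.66000.
Result = 0.0328·5.66·(-0.10626) / (0.1075·(+0.66000)) = -0.27805 rad/s; magnitude 0.27805 rad/s.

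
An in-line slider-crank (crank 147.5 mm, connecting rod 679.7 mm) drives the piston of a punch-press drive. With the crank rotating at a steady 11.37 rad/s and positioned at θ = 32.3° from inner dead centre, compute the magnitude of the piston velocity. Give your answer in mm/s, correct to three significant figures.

1060

ω = 11.37 rad/s
For an in-line slider-crank, x = r cosθ + √(L² − r² sin²θ), so v = −rω sinθ·[1 + r cosθ/√(L² − r² sin²θ)].
With r = 0.1475 m, L = 0.6797 m, θ = 32.3°: √(L² − r² sin²θ) = 0.67511 m.
v = −0.1475·11.37·0.53435·[1 + 0.1475·0.84526/0.67511] = -1.0616 m/s.
|v| = 1.0616 m/s = 1061.6 mm/s.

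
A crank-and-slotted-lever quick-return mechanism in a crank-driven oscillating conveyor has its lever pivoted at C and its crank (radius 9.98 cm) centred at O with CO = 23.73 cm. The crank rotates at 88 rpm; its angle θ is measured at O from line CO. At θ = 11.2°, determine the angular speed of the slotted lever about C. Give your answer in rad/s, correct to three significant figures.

ω = 9.215 rad/s (from 88 rpm).
Crank pin A relative to C: A = (d + r cosθ, r sinθ); lever angle φ = atan2(r sinθ, d + r cosθ).
Differentiating tanφ: φ̇ = rω(d cosθ + r)/(d² + r² + 2dr cosθ).
d² + r² + 2dr cosθ = |CA|² = 0.112734 m²;  d cosθ + r = +0.33258 m.
|ω_lever| = |0.0998·9.215·+0.33258| / 0.112734 = 2.7132 rad/s.

2.71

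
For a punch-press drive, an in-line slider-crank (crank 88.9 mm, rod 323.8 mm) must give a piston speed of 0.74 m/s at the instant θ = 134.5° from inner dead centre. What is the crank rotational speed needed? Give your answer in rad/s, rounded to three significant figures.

For an in-line slider-crank, |v_piston| = rω|sinθ|·[1 + r cosθ/√(L² − r² sin²θ)].
With r = 0.0889 m, L = 0.3238 m, θ = 134.5°: the bracketed kinematic factor |dx/dθ| = 0.050965 m.
ω = v/|dx/dθ| = 0.74/0.050965 = 14.52 rad/s.

14.5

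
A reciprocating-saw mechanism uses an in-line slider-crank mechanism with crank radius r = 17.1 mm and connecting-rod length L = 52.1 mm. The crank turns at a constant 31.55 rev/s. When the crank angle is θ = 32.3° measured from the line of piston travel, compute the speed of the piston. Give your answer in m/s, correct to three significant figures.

ω = 2π·31.6 = 198.2 rad/s
For an in-line slider-crank, x = r cosθ + √(L² − r² sin²θ), so v = −rω sinθ·[1 + r cosθ/√(L² − r² sin²θ)].
With r = 0.0171 m, L = 0.0521 m, θ = 32.3°: √(L² − r² sin²θ) = 0.051292 m.
v = −0.0171·198.2·0.53435·[1 + 0.0171·0.84526/0.051292] = -2.3218 m/s.
|v| = 2.3218 m/s.

2.32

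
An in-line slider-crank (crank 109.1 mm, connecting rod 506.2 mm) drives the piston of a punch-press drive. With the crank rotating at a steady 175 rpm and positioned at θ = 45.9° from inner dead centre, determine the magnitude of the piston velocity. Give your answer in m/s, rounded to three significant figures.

1.65

ω = 2π·175/60 = 18.33 rad/s
For an in-line slider-crank, x = r cosθ + √(L² − r² sin²θ), so v = −rω sinθ·[1 + r cosθ/√(L² − r² sin²θ)].
With r = 0.1091 m, L = 0.5062 m, θ = 45.9°: √(L² − r² sin²θ) = 0.5001 m.
v = −0.1091·18.33·0.71813·[1 + 0.1091·0.69591/0.5001] = -1.6538 m/s.
|v| = 1.6538 m/s.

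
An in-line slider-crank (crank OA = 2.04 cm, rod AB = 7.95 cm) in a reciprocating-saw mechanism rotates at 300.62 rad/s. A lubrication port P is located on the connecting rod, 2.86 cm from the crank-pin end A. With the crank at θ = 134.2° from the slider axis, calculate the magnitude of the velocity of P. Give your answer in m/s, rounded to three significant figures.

4.94

ω = 300.6 rad/s.  Crank-pin speed |V_A| = rω = 6.1326 m/s, perpendicular to OA.
Rod angle: sinφ = −(r/L) sinθ ⇒ φ = -10.601°; ω_rod = −rω cosθ/√(L²−r²sin²θ) = +54.713 rad/s.
V_P = V_A + ω_rod × AP, with AP = 0.0286 m along the rod.
Components: V_Px = −rω sinθ − a·ω_rod·sinφ = -4.1087 m/s;  V_Py = rω cosθ + a·ω_rod·cosφ = -2.7374 m/s.
|V_P| = √(V_Px² + V_Py²) = 4.9371 m/s.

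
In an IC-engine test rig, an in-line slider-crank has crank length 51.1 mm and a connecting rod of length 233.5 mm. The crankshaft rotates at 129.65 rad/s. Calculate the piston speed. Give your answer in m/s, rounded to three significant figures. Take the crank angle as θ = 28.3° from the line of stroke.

ω = 129.7 rad/s
For an in-line slider-crank, x = r cosθ + √(L² − r² sin²θ), so v = −rω sinθ·[1 + r cosθ/√(L² − r² sin²θ)].
With r = 0.0511 m, L = 0.2335 m, θ = 28.3°: √(L² − r² sin²θ) = 0.23224 m.
v = −0.0511·129.7·0.47409·[1 + 0.0511·0.88048/0.23224] = -3.7494 m/s.
|v| = 3.7494 m/s.

3.75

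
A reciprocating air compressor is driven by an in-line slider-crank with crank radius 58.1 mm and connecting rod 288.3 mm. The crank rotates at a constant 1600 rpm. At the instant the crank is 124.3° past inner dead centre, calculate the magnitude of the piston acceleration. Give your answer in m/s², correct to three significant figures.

ω = 2π·1600/60 = 167.6 rad/s
x(θ) = r cosθ + √(L² − r² sin²θ); with ω constant, a = ω²·d²x/dθ².
d²x/dθ² = −r cosθ − r²(cos2θ)/√u − r⁴ sin²2θ/(4u^{3/2}),  u = L² − r² sin²θ = 0.0808132 m².
Substituting r = 0.0581 m, L = 0.2883 m, θ = 124.3°: d²x/dθ² = +0.036966 m.
a = ω²·d²x/dθ² = (167.6)²·(+0.036966) = +1037.8 m/s²;  |a| = 1037.8 m/s².

1040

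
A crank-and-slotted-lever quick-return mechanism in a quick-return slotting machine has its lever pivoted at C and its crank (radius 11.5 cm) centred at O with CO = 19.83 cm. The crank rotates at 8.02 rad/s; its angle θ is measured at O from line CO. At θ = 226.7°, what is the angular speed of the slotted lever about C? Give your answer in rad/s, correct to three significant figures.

0.911

ω = 8.02 rad/s
Crank pin A relative to C: A = (d + r cosθ, r sinθ); lever angle φ = atan2(r sinθ, d + r cosθ).
Differentiating tanφ: φ̇ = rω(d cosθ + r)/(d² + r² + 2dr cosθ).
d² + r² + 2dr cosθ = |CA|² = 0.0212684 m²;  d cosθ + r = -0.020998 m.
|ω_lever| = |0.115·8.02·-0.020998| / 0.0212684 = 0.91056 rad/s.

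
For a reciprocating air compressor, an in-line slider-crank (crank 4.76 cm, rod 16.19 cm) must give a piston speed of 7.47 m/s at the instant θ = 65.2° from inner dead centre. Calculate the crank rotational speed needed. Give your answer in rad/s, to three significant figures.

153

For an in-line slider-crank, |v_piston| = rω|sinθ|·[1 + r cosθ/√(L² − r² sin²θ)].
With r = 0.0476 m, L = 0.1619 m, θ = 65.2°: the bracketed kinematic factor |dx/dθ| = 0.04874 m.
ω = v/|dx/dθ| = 7.47/0.04874 = 153.26 rad/s.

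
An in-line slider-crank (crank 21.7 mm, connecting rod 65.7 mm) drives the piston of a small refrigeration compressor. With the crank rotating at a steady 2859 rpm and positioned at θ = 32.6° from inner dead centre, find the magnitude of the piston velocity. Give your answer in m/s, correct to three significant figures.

ω = 2π·2859/60 = 299.4 rad/s
For an in-line slider-crank, x = r cosθ + √(L² − r² sin²θ), so v = −rω sinθ·[1 + r cosθ/√(L² − r² sin²θ)].
With r = 0.0217 m, L = 0.0657 m, θ = 32.6°: √(L² − r² sin²θ) = 0.064651 m.
v = −0.0217·299.4·0.53877·[1 + 0.0217·0.84245/0.064651] = -4.4901 m/s.
|v| = 4.4901 m/s.

4.49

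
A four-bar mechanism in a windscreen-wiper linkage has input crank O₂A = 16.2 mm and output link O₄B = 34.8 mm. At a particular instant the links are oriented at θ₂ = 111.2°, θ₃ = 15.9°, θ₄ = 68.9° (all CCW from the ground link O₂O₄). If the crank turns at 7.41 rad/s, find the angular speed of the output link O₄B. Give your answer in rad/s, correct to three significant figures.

ω₂ = 7.41 rad/s
Differentiating the loop-closure r₂e^{iθ₂}+r₃e^{iθ₃}=r₁+r₄e^{iθ₄} gives r₂ω₂e^{iθ₂}+r₃ω₃e^{iθ₃}=r₄ω₄e^{iθ₄}.
Eliminating the other unknown: ω₄ = r₂ω₂ sin(θ₂−θ₃) / [r₄ sin(θ₄−θ₃)].
Numerator sine = +0.99572; denominator sine = +0.79864.
Result = 0.0162·7.41·(+0.99572) / (0.0348·(+0.79864)) = +4.3008 rad/s; magnitude 4.3008 rad/s.

4.30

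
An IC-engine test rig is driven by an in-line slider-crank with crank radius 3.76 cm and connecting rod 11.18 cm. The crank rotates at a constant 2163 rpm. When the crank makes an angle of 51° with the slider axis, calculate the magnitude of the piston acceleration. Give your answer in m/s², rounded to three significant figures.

1090

ω = 2π·2163/60 = 226.5 rad/s
x(θ) = r cosθ + √(L² − r² sin²θ); with ω constant, a = ω²·d²x/dθ².
d²x/dθ² = −r cosθ − r²(cos2θ)/√u − r⁴ sin²2θ/(4u^{3/2}),  u = L² − r² sin²θ = 0.0116454 m².
Substituting r = 0.0376 m, L = 0.1118 m, θ = 51°: d²x/dθ² = -0.021319 m.
a = ω²·d²x/dθ² = (226.5)²·(-0.021319) = -1093.8 m/s²;  |a| = 1093.8 m/s².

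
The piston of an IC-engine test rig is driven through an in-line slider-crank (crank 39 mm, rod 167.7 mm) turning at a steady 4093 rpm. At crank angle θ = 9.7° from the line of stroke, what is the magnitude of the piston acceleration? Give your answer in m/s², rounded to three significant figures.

8640

ω = 2π·4093/60 = 428.6 rad/s
x(θ) = r cosθ + √(L² − r² sin²θ); with ω constant, a = ω²·d²x/dθ².
d²x/dθ² = −r cosθ − r²(cos2θ)/√u − r⁴ sin²2θ/(4u^{3/2}),  u = L² − r² sin²θ = 0.0280801 m².
Substituting r = 0.039 m, L = 0.1677 m, θ = 9.7°: d²x/dθ² = -0.047017 m.
a = ω²·d²x/dθ² = (428.6)²·(-0.047017) = -8637.7 m/s²;  |a| = 8637.7 m/s².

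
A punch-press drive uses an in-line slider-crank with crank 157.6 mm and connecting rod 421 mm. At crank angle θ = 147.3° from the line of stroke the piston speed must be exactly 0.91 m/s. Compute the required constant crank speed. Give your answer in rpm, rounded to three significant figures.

For an in-line slider-crank, |v_piston| = rω|sinθ|·[1 + r cosθ/√(L² − r² sin²θ)].
With r = 0.1576 m, L = 0.421 m, θ = 147.3°: the bracketed kinematic factor |dx/dθ| = 0.057755 m.
ω = v/|dx/dθ| = 0.91/0.057755 = 15.756 rad/s.
N = 60ω/(2π) = 150.46 rpm.

150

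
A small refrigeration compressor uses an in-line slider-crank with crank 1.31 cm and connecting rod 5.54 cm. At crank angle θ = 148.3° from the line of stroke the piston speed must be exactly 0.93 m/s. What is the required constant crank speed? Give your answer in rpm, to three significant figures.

1620

For an in-line slider-crank, |v_piston| = rω|sinθ|·[1 + r cosθ/√(L² − r² sin²θ)].
With r = 0.0131 m, L = 0.0554 m, θ = 148.3°: the bracketed kinematic factor |dx/dθ| = 0.005488 m.
ω = v/|dx/dθ| = 0.93/0.005488 = 169.46 rad/s.
N = 60ω/(2π) = 1618.2 rpm.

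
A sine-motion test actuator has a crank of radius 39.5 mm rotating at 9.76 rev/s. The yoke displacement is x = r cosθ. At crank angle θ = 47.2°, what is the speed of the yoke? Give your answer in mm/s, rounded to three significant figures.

1780

ω = 61.32 rad/s (from 9.76 rev/s).
x = r cosθ ⇒ ẋ = −rω sinθ.
|v| = rω|sinθ| = 0.0395·61.32·|sin 47.2°| = 1.7773 m/s = 1777.3 mm/s.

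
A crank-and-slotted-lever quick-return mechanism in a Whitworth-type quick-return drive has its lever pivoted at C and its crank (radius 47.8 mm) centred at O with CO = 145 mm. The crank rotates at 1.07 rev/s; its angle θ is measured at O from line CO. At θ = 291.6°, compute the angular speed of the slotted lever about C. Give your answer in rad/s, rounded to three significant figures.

1.14

ω = 6.723 rad/s (from 1.07 rev/s).
Crank pin A relative to C: A = (d + r cosθ, r sinθ); lever angle φ = atan2(r sinθ, d + r cosθ).
Differentiating tanφ: φ̇ = rω(d cosθ + r)/(d² + r² + 2dr cosθ).
d² + r² + 2dr cosθ = |CA|² = 0.0284128 m²;  d cosθ + r = +0.10118 m.
|ω_lever| = |0.0478·6.723·+0.10118| / 0.0284128 = 1.1444 rad/s.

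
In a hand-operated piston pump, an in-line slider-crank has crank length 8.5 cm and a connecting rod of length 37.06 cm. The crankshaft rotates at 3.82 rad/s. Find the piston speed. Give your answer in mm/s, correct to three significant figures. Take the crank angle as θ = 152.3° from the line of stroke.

ω = 3.82 rad/s
For an in-line slider-crank, x = r cosθ + √(L² − r² sin²θ), so v = −rω sinθ·[1 + r cosθ/√(L² − r² sin²θ)].
With r = 0.085 m, L = 0.3706 m, θ = 152.3°: √(L² − r² sin²θ) = 0.36849 m.
v = −0.085·3.82·0.46484·[1 + 0.085·-0.88539/0.36849] = -0.12011 m/s.
|v| = 0.12011 m/s = 120.11 mm/s.

120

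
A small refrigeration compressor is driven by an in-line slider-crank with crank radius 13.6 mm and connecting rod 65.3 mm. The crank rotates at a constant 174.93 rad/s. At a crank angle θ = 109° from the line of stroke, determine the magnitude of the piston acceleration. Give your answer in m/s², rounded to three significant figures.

205

ω = 174.9 rad/s
x(θ) = r cosθ + √(L² − r² sin²θ); with ω constant, a = ω²·d²x/dθ².
d²x/dθ² = −r cosθ − r²(cos2θ)/√u − r⁴ sin²2θ/(4u^{3/2}),  u = L² − r² sin²θ = 0.00409873 m².
Substituting r = 0.0136 m, L = 0.0653 m, θ = 109°: d²x/dθ² = +0.006692 m.
a = ω²·d²x/dθ² = (174.9)²·(+0.006692) = +204.78 m/s²;  |a| = 204.78 m/s².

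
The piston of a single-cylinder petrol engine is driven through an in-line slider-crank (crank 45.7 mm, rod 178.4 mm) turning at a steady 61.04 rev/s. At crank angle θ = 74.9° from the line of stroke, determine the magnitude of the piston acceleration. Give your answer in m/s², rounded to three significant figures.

223

ω = 2π·61 = 383.5 rad/s
x(θ) = r cosθ + √(L² − r² sin²θ); with ω constant, a = ω²·d²x/dθ².
d²x/dθ² = −r cosθ − r²(cos2θ)/√u − r⁴ sin²2θ/(4u^{3/2}),  u = L² − r² sin²θ = 0.0298798 m².
Substituting r = 0.0457 m, L = 0.1784 m, θ = 74.9°: d²x/dθ² = -0.0015162 m.
a = ω²·d²x/dθ² = (383.5)²·(-0.0015162) = -223.02 m/s²;  |a| = 223.02 m/s².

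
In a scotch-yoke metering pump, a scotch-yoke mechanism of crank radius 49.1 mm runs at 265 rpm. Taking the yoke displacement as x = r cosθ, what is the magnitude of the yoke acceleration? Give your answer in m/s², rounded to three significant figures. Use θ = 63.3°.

17.0

ω = 27.75 rad/s (from 265 rpm).
x = r cosθ ⇒ ẍ = −rω² cosθ (ω constant).
|a| = rω²|cosθ| = 0.0491·(27.75)²·|cos 63.3°| = 16.99 m/s².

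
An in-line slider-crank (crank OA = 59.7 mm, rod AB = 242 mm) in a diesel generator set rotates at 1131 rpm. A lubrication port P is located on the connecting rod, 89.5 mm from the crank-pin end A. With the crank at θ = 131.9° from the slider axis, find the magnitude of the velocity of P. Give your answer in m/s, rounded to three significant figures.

ω = 118.4 rad/s.  Crank-pin speed |V_A| = rω = 7.0708 m/s, perpendicular to OA.
Rod angle: sinφ = −(r/L) sinθ ⇒ φ = -10.581°; ω_rod = −rω cosθ/√(L²−r²sin²θ) = +19.85 rad/s.
V_P = V_A + ω_rod × AP, with AP = 0.0895 m along the rod.
Components: V_Px = −rω sinθ − a·ω_rod·sinφ = -4.9366 m/s;  V_Py = rω cosθ + a·ω_rod·cosφ = -2.9757 m/s.
|V_P| = √(V_Px² + V_Py²) = 5.7641 m/s.

5.76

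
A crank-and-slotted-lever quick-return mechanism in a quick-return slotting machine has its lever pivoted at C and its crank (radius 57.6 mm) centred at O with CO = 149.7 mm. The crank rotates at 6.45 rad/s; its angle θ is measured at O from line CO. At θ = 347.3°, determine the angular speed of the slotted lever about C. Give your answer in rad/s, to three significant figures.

1.78

ω = 6.45 rad/s
Crank pin A relative to C: A = (d + r cosθ, r sinθ); lever angle φ = atan2(r sinθ, d + r cosθ).
Differentiating tanφ: φ̇ = rω(d cosθ + r)/(d² + r² + 2dr cosθ).
d² + r² + 2dr cosθ = |CA|² = 0.0425514 m²;  d cosθ + r = +0.20364 m.
|ω_lever| = |0.0576·6.45·+0.20364| / 0.0425514 = 1.778 rad/s.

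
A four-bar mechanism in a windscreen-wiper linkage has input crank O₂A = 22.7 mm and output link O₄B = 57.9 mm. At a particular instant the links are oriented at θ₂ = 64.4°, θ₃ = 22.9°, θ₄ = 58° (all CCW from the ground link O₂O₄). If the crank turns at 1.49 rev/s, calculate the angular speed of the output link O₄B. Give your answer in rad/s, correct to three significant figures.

4.23

ω₂ = 9.362 rad/s (from 1.49 rev/s).
Differentiating the loop-closure r₂e^{iθ₂}+r₃e^{iθ₃}=r₁+r₄e^{iθ₄} gives r₂ω₂e^{iθ₂}+r₃ω₃e^{iθ₃}=r₄ω₄e^{iθ₄}.
Eliminating the other unknown: ω₄ = r₂ω₂ sin(θ₂−θ₃) / [r₄ sin(θ₄−θ₃)].
Numerator sine = +0.66262; denominator sine = +0.57501.
Result = 0.0227·9.362·(+0.66262) / (0.0579·(+0.57501)) = +4.2297 rad/s; magnitude 4.2297 rad/s.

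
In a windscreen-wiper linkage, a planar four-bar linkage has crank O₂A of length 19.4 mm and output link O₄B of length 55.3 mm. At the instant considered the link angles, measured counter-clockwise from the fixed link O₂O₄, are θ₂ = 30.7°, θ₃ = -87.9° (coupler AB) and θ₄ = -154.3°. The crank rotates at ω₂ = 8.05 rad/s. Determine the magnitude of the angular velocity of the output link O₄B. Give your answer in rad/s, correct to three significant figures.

ω₂ = 8.05 rad/s
Differentiating the loop-closure r₂e^{iθ₂}+r₃e^{iθ₃}=r₁+r₄e^{iθ₄} gives r₂ω₂e^{iθ₂}+r₃ω₃e^{iθ₃}=r₄ω₄e^{iθ₄}.
Eliminating the other unknown: ω₄ = r₂ω₂ sin(θ₂−θ₃) / [r₄ sin(θ₄−θ₃)].
Numerator sine = +0.87798; denominator sine = -0.91636.
Result = 0.0194·8.05·(+0.87798) / (0.0553·(-0.91636)) = -2.7058 rad/s; magnitude 2.7058 rad/s.

2.71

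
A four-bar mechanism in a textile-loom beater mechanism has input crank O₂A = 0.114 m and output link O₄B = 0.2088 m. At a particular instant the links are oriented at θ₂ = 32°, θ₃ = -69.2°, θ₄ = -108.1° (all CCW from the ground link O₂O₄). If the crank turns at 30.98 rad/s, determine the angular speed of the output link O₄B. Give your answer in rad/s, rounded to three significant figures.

ω₂ = 30.98 rad/s
Differentiating the loop-closure r₂e^{iθ₂}+r₃e^{iθ₃}=r₁+r₄e^{iθ₄} gives r₂ω₂e^{iθ₂}+r₃ω₃e^{iθ₃}=r₄ω₄e^{iθ₄}.
Eliminating the other unknown: ω₄ = r₂ω₂ sin(θ₂−θ₃) / [r₄ sin(θ₄−θ₃)].
Numerator sine = +0.98096; denominator sine = -0.62796.
Result = 0.114·30.98·(+0.98096) / (0.2088·(-0.62796)) = -26.422 rad/s; magnitude 26.422 rad/s.

26.4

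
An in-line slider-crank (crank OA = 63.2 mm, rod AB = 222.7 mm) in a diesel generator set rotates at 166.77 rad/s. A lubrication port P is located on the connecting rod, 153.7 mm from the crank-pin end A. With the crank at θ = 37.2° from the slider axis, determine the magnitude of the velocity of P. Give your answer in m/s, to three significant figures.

7.83

ω = 166.8 rad/s.  Crank-pin speed |V_A| = rω = 10.54 m/s, perpendicular to OA.
Rod angle: sinφ = −(r/L) sinθ ⇒ φ = -9.880°; ω_rod = −rω cosθ/√(L²−r²sin²θ) = -38.265 rad/s.
V_P = V_A + ω_rod × AP, with AP = 0.1537 m along the rod.
Components: V_Px = −rω sinθ − a·ω_rod·sinφ = -7.3815 m/s;  V_Py = rω cosθ + a·ω_rod·cosφ = +2.6012 m/s.
|V_P| = √(V_Px² + V_Py²) = 7.8264 m/s.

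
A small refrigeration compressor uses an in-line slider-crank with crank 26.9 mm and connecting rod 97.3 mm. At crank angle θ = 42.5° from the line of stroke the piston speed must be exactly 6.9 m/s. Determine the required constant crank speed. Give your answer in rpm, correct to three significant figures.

For an in-line slider-crank, |v_piston| = rω|sinθ|·[1 + r cosθ/√(L² − r² sin²θ)].
With r = 0.0269 m, L = 0.0973 m, θ = 42.5°: the bracketed kinematic factor |dx/dθ| = 0.021944 m.
ω = v/|dx/dθ| = 6.9/0.021944 = 314.44 rad/s.
N = 60ω/(2π) = 3002.6 rpm.

3000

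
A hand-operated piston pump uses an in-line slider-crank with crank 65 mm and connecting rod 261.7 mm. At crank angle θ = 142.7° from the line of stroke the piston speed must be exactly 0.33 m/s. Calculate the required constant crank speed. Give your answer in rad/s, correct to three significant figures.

10.5

For an in-line slider-crank, |v_piston| = rω|sinθ|·[1 + r cosθ/√(L² − r² sin²θ)].
With r = 0.065 m, L = 0.2617 m, θ = 142.7°: the bracketed kinematic factor |dx/dθ| = 0.031517 m.
ω = v/|dx/dθ| = 0.33/0.031517 = 10.47 rad/s.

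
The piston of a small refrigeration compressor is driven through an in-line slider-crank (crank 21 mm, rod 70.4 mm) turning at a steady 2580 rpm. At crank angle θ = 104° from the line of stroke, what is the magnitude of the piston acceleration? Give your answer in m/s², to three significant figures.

790

ω = 2π·2580/60 = 270.2 rad/s
x(θ) = r cosθ + √(L² − r² sin²θ); with ω constant, a = ω²·d²x/dθ².
d²x/dθ² = −r cosθ − r²(cos2θ)/√u − r⁴ sin²2θ/(4u^{3/2}),  u = L² − r² sin²θ = 0.00454097 m².
Substituting r = 0.021 m, L = 0.0704 m, θ = 104°: d²x/dθ² = +0.010824 m.
a = ω²·d²x/dθ² = (270.2)²·(+0.010824) = +790.08 m/s²;  |a| = 790.08 m/s².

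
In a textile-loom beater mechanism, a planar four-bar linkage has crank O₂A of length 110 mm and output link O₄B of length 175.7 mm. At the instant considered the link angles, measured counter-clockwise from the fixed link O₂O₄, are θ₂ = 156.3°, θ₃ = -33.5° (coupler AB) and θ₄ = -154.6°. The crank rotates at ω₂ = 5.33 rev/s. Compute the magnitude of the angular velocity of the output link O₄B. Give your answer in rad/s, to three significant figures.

ω₂ = 33.49 rad/s (from 5.33 rev/s).
Differentiating the loop-closure r₂e^{iθ₂}+r₃e^{iθ₃}=r₁+r₄e^{iθ₄} gives r₂ω₂e^{iθ₂}+r₃ω₃e^{iθ₃}=r₄ω₄e^{iθ₄}.
Eliminating the other unknown: ω₄ = r₂ω₂ sin(θ₂−θ₃) / [r₄ sin(θ₄−θ₃)].
Numerator sine = -0.17021; denominator sine = -0.85627.
Result = 0.11·33.49·(-0.17021) / (0.1757·(-0.85627)) = +4.1678 rad/s; magnitude 4.1678 rad/s.

4.17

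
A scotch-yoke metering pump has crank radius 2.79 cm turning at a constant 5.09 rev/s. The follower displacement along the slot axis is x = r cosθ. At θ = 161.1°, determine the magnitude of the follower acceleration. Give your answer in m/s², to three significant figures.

ω = 31.98 rad/s (from 5.09 rev/s).
x = r cosθ ⇒ ẍ = −rω² cosθ (ω constant).
|a| = rω²|cosθ| = 0.0279·(31.98)²·|cos 161.1°| = 26.998 m/s².

27.0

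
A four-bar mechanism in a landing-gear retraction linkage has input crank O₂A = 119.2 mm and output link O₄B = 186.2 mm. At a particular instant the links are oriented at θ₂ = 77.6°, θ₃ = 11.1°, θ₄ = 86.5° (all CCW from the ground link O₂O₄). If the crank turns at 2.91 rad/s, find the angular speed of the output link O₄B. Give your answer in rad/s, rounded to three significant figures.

1.77

ω₂ = 2.91 rad/s
Differentiating the loop-closure r₂e^{iθ₂}+r₃e^{iθ₃}=r₁+r₄e^{iθ₄} gives r₂ω₂e^{iθ₂}+r₃ω₃e^{iθ₃}=r₄ω₄e^{iθ₄}.
Eliminating the other unknown: ω₄ = r₂ω₂ sin(θ₂−θ₃) / [r₄ sin(θ₄−θ₃)].
Numerator sine = +0.91706; denominator sine = +0.96771.
Result = 0.1192·2.91·(+0.91706) / (0.1862·(+0.96771)) = +1.7654 rad/s; magnitude 1.7654 rad/s.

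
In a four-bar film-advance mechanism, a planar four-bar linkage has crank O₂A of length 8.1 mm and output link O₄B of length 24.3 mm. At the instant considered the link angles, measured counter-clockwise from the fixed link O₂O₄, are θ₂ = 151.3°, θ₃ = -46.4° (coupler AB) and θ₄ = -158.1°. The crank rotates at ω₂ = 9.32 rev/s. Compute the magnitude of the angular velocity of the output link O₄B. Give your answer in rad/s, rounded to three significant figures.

6.39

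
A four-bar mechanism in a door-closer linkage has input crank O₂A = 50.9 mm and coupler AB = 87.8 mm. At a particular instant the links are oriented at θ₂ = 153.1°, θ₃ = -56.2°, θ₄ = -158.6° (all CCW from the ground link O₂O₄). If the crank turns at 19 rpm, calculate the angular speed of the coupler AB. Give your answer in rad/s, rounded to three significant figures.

0.882

ω₂ = 1.99 rad/s (from 19 rpm).
Differentiating the loop-closure r₂e^{iθ₂}+r₃e^{iθ₃}=r₁+r₄e^{iθ₄} gives r₂ω₂e^{iθ₂}+r₃ω₃e^{iθ₃}=r₄ω₄e^{iθ₄}.
Eliminating the other unknown: ω₃ = r₂ω₂ sin(θ₄−θ₂) / [r₃ sin(θ₃−θ₄)].
Numerator sine = +0.74664; denominator sine = +0.97667.
Result = 0.0509·1.99·(+0.74664) / (0.0878·(+0.97667)) = +0.88179 rad/s; magnitude 0.88179 rad/s.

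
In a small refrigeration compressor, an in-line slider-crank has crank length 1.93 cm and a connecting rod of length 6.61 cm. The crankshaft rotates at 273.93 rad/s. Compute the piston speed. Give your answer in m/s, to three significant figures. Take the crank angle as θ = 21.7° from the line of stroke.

ω = 273.9 rad/s
For an in-line slider-crank, x = r cosθ + √(L² − r² sin²θ), so v = −rω sinθ·[1 + r cosθ/√(L² − r² sin²θ)].
With r = 0.0193 m, L = 0.0661 m, θ = 21.7°: √(L² − r² sin²θ) = 0.065714 m.
v = −0.0193·273.9·0.36975·[1 + 0.0193·0.92913/0.065714] = -2.4882 m/s.
|v| = 2.4882 m/s.

2.49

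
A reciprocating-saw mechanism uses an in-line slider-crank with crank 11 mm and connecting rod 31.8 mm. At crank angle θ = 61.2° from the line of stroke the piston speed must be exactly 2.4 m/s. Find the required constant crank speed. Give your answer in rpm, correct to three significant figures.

For an in-line slider-crank, |v_piston| = rω|sinθ|·[1 + r cosθ/√(L² − r² sin²θ)].
With r = 0.011 m, L = 0.0318 m, θ = 61.2°: the bracketed kinematic factor |dx/dθ| = 0.011325 m.
ω = v/|dx/dθ| = 2.4/0.011325 = 211.92 rad/s.
N = 60ω/(2π) = 2023.7 rpm.

2020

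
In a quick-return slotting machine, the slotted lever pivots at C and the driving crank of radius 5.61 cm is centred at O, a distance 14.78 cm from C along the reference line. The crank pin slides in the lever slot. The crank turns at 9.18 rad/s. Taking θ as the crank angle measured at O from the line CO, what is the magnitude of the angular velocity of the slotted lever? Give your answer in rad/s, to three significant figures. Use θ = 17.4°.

2.49

ω = 9.18 rad/s
Crank pin A relative to C: A = (d + r cosθ, r sinθ); lever angle φ = atan2(r sinθ, d + r cosθ).
Differentiating tanφ: φ̇ = rω(d cosθ + r)/(d² + r² + 2dr cosθ).
d² + r² + 2dr cosθ = |CA|² = 0.0408164 m²;  d cosθ + r = +0.19714 m.
|ω_lever| = |0.0561·9.18·+0.19714| / 0.0408164 = 2.4874 rad/s.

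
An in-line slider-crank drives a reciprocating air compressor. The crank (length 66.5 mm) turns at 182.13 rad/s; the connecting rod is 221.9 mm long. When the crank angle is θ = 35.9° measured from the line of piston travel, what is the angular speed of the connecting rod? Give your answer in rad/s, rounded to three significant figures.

44.9

ω = 182.1 rad/s
The rod makes angle φ with the slider axis where L sinφ = r sinθ; differentiating, L cosφ·φ̇ = r ω cosθ.
L cosφ = √(L² − r² sin²θ) = 0.21845 m.
|ω_rod| = r ω |cosθ| / √(L² − r² sin²θ) = 0.0665·182.1·0.81004/0.21845 = 44.912 rad/s.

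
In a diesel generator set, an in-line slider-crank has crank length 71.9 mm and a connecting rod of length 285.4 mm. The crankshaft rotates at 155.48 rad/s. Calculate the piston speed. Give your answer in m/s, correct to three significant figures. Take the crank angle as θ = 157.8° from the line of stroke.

3.23

ω = 155.5 rad/s
For an in-line slider-crank, x = r cosθ + √(L² − r² sin²θ), so v = −rω sinθ·[1 + r cosθ/√(L² − r² sin²θ)].
With r = 0.0719 m, L = 0.2854 m, θ = 157.8°: √(L² − r² sin²θ) = 0.2841 m.
v = −0.0719·155.5·0.37784·[1 + 0.0719·-0.92587/0.2841] = -3.2342 m/s.
|v| = 3.2342 m/s.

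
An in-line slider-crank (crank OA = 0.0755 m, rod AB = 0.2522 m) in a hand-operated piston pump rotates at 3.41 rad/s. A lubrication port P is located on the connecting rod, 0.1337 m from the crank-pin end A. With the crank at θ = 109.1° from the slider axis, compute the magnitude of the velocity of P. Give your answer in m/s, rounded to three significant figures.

ω = 3.41 rad/s.  Crank-pin speed |V_A| = rω = 0.25745 m/s, perpendicular to OA.
Rod angle: sinφ = −(r/L) sinθ ⇒ φ = -16.432°; ω_rod = −rω cosθ/√(L²−r²sin²θ) = +0.34826 rad/s.
V_P = V_A + ω_rod × AP, with AP = 0.1337 m along the rod.
Components: V_Px = −rω sinθ − a·ω_rod·sinφ = -0.23011 m/s;  V_Py = rω cosθ + a·ω_rod·cosφ = -0.039583 m/s.
|V_P| = √(V_Px² + V_Py²) = 0.23349 m/s.

0.233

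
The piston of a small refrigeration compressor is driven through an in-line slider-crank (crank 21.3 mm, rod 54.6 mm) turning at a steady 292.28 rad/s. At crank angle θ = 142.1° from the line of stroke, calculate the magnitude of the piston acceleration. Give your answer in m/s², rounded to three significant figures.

1230

ω = 292.3 rad/s
x(θ) = r cosθ + √(L² − r² sin²θ); with ω constant, a = ω²·d²x/dθ².
d²x/dθ² = −r cosθ − r²(cos2θ)/√u − r⁴ sin²2θ/(4u^{3/2}),  u = L² − r² sin²θ = 0.00280996 m².
Substituting r = 0.0213 m, L = 0.0546 m, θ = 142.1°: d²x/dθ² = +0.014383 m.
a = ω²·d²x/dθ² = (292.3)²·(+0.014383) = +1228.7 m/s²;  |a| = 1228.7 m/s².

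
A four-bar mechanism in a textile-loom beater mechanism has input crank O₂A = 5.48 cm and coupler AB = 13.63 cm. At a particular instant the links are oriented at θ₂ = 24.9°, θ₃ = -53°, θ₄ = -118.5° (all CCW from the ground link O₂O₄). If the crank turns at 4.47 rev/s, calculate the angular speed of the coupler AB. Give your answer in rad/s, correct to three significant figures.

7.40

ω₂ = 28.09 rad/s (from 4.47 rev/s).
Differentiating the loop-closure r₂e^{iθ₂}+r₃e^{iθ₃}=r₁+r₄e^{iθ₄} gives r₂ω₂e^{iθ₂}+r₃ω₃e^{iθ₃}=r₄ω₄e^{iθ₄}.
Eliminating the other unknown: ω₃ = r₂ω₂ sin(θ₄−θ₂) / [r₃ sin(θ₃−θ₄)].
Numerator sine = -0.59622; denominator sine = +0.90996.
Result = 0.0548·28.09·(-0.59622) / (0.1363·(+0.90996)) = -7.3988 rad/s; magnitude 7.3988 rad/s.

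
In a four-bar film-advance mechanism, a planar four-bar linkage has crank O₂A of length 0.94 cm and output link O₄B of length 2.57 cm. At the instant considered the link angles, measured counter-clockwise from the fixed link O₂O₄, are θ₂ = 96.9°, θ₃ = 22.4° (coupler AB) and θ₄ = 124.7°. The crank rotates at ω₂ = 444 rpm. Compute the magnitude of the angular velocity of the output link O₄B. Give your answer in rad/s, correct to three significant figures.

ω₂ = 46.5 rad/s (from 444 rpm).
Differentiating the loop-closure r₂e^{iθ₂}+r₃e^{iθ₃}=r₁+r₄e^{iθ₄} gives r₂ω₂e^{iθ₂}+r₃ω₃e^{iθ₃}=r₄ω₄e^{iθ₄}.
Eliminating the other unknown: ω₄ = r₂ω₂ sin(θ₂−θ₃) / [r₄ sin(θ₄−θ₃)].
Numerator sine = +0.96363; denominator sine = +0.97705.
Result = 0.0094·46.5·(+0.96363) / (0.0257·(+0.97705)) = +16.773 rad/s; magnitude 16.773 rad/s.

16.8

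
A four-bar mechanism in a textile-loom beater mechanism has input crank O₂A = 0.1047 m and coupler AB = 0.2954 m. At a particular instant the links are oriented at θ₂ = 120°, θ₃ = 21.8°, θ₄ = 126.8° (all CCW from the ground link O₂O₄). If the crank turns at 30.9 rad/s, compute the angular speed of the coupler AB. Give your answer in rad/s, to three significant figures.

ω₂ = 30.9 rad/s
Differentiating the loop-closure r₂e^{iθ₂}+r₃e^{iθ₃}=r₁+r₄e^{iθ₄} gives r₂ω₂e^{iθ₂}+r₃ω₃e^{iθ₃}=r₄ω₄e^{iθ₄}.
Eliminating the other unknown: ω₃ = r₂ω₂ sin(θ₄−θ₂) / [r₃ sin(θ₃−θ₄)].
Numerator sine = +0.11840; denominator sine = -0.96593.
Result = 0.1047·30.9·(+0.11840) / (0.2954·(-0.96593)) = -1.3425 rad/s; magnitude 1.3425 rad/s.

1.34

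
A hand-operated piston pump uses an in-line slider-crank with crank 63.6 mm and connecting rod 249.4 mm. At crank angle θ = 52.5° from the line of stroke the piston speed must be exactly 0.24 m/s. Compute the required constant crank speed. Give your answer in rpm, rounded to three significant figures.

For an in-line slider-crank, |v_piston| = rω|sinθ|·[1 + r cosθ/√(L² − r² sin²θ)].
With r = 0.0636 m, L = 0.2494 m, θ = 52.5°: the bracketed kinematic factor |dx/dθ| = 0.058456 m.
ω = v/|dx/dθ| = 0.24/0.058456 = 4.1057 rad/s.
N = 60ω/(2π) = 39.206 rpm.

39.2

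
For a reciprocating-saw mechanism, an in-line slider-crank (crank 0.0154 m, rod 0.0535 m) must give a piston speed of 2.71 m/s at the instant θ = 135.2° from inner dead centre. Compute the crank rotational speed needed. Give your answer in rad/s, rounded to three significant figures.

For an in-line slider-crank, |v_piston| = rω|sinθ|·[1 + r cosθ/√(L² − r² sin²θ)].
With r = 0.0154 m, L = 0.0535 m, θ = 135.2°: the bracketed kinematic factor |dx/dθ| = 0.0085879 m.
ω = v/|dx/dθ| = 2.71/0.0085879 = 315.56 rad/s.

316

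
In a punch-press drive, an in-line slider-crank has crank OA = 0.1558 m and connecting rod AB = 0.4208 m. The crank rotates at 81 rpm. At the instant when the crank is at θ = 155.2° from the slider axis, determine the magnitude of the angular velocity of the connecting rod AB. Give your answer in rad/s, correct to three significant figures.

ω = 8.482 rad/s (converted from 81 rpm).
The rod makes angle φ with the slider axis where L sinφ = r sinθ; differentiating, L cosφ·φ̇ = r ω cosθ.
L cosφ = √(L² − r² sin²θ) = 0.41569 m.
|ω_rod| = r ω |cosθ| / √(L² − r² sin²θ) = 0.1558·8.482·0.90778/0.41569 = 2.8859 rad/s.

2.89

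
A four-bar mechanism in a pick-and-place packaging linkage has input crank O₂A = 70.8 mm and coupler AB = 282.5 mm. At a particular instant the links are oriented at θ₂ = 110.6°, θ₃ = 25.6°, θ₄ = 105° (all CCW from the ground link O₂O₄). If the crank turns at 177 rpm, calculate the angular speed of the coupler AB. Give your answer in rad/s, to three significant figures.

0.461

ω₂ = 18.54 rad/s (from 177 rpm).
Differentiating the loop-closure r₂e^{iθ₂}+r₃e^{iθ₃}=r₁+r₄e^{iθ₄} gives r₂ω₂e^{iθ₂}+r₃ω₃e^{iθ₃}=r₄ω₄e^{iθ₄}.
Eliminating the other unknown: ω₃ = r₂ω₂ sin(θ₄−θ₂) / [r₃ sin(θ₃−θ₄)].
Numerator sine = -0.09758; denominator sine = -0.98294.
Result = 0.0708·18.54·(-0.09758) / (0.2825·(-0.98294)) = +0.46117 rad/s; magnitude 0.46117 rad/s.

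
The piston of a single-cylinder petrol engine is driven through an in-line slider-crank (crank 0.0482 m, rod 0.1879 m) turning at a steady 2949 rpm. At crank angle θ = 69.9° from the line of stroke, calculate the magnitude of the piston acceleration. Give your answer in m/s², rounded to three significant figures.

ω = 2π·2949/60 = 308.8 rad/s
x(θ) = r cosθ + √(L² − r² sin²θ); with ω constant, a = ω²·d²x/dθ².
d²x/dθ² = −r cosθ − r²(cos2θ)/√u − r⁴ sin²2θ/(4u^{3/2}),  u = L² − r² sin²θ = 0.0332575 m².
Substituting r = 0.0482 m, L = 0.1879 m, θ = 69.9°: d²x/dθ² = -0.0069268 m.
a = ω²·d²x/dθ² = (308.8)²·(-0.0069268) = -660.6 m/s²;  |a| = 660.6 m/s².

661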